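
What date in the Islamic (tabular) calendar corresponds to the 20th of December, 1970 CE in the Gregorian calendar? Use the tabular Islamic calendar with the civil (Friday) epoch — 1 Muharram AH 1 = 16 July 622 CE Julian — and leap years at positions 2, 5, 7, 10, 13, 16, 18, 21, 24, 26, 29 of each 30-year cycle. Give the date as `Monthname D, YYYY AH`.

Shawwal 21, 1390 AH

Both dates share Julian Day Number 2440941; in the tabular Islamic calendar that is 21 Shawwal 1390 AH.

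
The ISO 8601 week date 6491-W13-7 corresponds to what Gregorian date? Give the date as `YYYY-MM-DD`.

6491-04-01

ISO week 1 of 6491 is the week containing the first Thursday of 6491.
Week 13, day 7 (Sunday) lands on 6491-04-01.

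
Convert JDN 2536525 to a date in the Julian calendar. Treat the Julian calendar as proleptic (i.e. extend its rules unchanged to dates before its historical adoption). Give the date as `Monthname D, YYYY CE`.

August 17, 2232 CE

The Gregorian equivalent of JDN 2536525 is 1 September 2232.
In the Julian calendar that day is August 17, 2232 CE.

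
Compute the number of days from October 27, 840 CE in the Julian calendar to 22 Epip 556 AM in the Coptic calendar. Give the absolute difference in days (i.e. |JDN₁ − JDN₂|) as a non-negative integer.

First date → JDN 2028168; second date → JDN 2028065.
The interval is |2028168 − 2028065| = 103 days.

103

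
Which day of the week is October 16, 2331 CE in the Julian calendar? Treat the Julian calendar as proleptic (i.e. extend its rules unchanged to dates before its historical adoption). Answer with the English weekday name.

Sunday

This is JDN 2572744 (1 November 2331 Gregorian).
JDN 2572744 mod 7 = 6, and JDN 0 was a Monday, so this is a Sunday.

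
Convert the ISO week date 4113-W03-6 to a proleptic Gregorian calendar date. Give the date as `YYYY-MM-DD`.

4113-01-21

ISO week 1 of 4113 is the week containing the first Thursday of 4113.
Week 3, day 6 (Saturday) lands on 4113-01-21.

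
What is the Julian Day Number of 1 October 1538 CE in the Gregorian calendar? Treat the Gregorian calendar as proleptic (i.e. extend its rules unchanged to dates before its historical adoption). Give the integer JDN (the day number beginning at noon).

2283076

JDN 2400001 is 17 November 1858 CE (Gregorian), MJD 0; the target day is −116925 days from there, so JDN = 2283076.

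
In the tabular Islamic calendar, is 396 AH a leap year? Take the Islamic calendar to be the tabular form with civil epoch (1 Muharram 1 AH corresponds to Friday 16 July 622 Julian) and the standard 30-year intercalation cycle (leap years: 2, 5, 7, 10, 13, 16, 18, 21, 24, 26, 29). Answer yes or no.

no

Year 396 AH is year 6 of its 30-year cycle; leap positions are 2, 5, 7, 10, 13, 16, 18, 21, 24, 26, 29, so it is a common year (354 days).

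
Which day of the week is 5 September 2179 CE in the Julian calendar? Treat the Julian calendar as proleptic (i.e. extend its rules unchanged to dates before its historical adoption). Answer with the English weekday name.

In the Gregorian calendar this is 19 September 2179 (JDN 2517185).
JDN 2517185 mod 7 = 6, and JDN 0 was a Monday, so this is a Sunday.

Sunday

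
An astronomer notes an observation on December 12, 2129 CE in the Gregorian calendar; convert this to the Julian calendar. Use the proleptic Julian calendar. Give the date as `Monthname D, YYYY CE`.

November 28, 2129 CE

For dates in this range the Gregorian date is 14 days ahead of the Julian.
12 December 2129 Gregorian − 14 days → 28 November 2129 Julian.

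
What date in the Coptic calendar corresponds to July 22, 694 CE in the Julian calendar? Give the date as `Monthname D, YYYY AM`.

Epip 28, 410 AM

Julian Day Number of the source date = 1974744.
Converting JDN 1974744 to the Coptic calendar gives 28 Epip 410 AM.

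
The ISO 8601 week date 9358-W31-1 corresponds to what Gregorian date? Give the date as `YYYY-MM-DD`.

ISO week 1 of 9358 is the week containing the first Thursday of 9358.
Week 31, day 1 (Monday) lands on 9358-07-31.

9358-07-31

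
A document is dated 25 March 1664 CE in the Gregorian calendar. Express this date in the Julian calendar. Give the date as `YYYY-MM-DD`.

At this point the Julian calendar is 10 days behind the Gregorian.
25 March 1664 Gregorian − 10 days → 15 March 1664 Julian.

1664-03-15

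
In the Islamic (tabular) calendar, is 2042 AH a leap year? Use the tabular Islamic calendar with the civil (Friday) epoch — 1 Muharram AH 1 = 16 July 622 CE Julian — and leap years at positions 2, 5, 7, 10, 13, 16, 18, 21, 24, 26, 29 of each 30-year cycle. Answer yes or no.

yes

Year 2042 AH is year 2 of its 30-year cycle; leap positions are 2, 5, 7, 10, 13, 16, 18, 21, 24, 26, 29, so it is a leap year (355 days).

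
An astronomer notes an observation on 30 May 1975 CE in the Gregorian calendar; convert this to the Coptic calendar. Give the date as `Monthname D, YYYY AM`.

Both dates share Julian Day Number 2442563; in the Coptic calendar that is 22 Pashons 1691 AM.

Pashons 22, 1691 AM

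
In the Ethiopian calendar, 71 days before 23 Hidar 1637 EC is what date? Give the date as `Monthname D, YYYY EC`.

Counting 71 days back from JDN 2321852 reaches JDN 2321781, which is Meskerem 12, 1637 EC.

Meskerem 12, 1637 EC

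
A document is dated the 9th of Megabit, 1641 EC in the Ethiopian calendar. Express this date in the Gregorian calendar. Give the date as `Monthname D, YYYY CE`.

March 15, 1649 CE

Julian Day Number of the source date = 2323419.
Converting JDN 2323419 to the Gregorian calendar gives 15 March 1649 CE.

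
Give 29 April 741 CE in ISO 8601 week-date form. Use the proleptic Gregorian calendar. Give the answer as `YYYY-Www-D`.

The weekday is Tuesday (ISO weekday 2).
That Tuesday belongs to ISO week 18 of ISO year 741.

0741-W18-2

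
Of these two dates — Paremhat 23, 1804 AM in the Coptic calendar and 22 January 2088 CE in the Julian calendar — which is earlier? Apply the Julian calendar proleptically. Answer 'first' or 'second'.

second

First date → JDN 2483778; second date → JDN 2483721.
JDN 2483721 < JDN 2483778, so the second date is earlier.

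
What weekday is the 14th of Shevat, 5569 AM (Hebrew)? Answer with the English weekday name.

Tuesday

Equivalently 31 January 1809 Gregorian, JDN 2381814.
Since JDN mod 7 = 1 (0 = Monday), the day is Tuesday.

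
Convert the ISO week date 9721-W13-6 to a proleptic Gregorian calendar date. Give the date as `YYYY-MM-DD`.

ISO week 1 of 9721 is the week containing the first Thursday of 9721.
Week 13, day 6 (Saturday) lands on 9721-03-29.

9721-03-29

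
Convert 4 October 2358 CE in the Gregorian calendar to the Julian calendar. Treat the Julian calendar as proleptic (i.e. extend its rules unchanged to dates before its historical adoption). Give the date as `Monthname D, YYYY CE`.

September 18, 2358 CE

The Julian–Gregorian offset here is 16 days (Julian trailing).
4 October 2358 Gregorian − 16 days → 18 September 2358 Julian.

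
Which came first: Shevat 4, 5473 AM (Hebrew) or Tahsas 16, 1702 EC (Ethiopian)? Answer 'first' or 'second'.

second

Converting both to JDN: 2346751 vs 2345616; the smaller is the second.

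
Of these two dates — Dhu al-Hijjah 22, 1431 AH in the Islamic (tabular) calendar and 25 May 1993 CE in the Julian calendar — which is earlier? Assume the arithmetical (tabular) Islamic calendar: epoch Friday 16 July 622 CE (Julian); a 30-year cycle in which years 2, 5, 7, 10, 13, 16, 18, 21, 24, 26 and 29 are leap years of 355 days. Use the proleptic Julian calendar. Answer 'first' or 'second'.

Converting both to JDN: 2455530 vs 2449146; the smaller is the second.

second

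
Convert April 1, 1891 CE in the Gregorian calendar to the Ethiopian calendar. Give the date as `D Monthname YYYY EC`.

Julian Day Number of the source date = 2411824.
Converting JDN 2411824 to the Ethiopian calendar gives 24 Megabit 1883 EC.

24 Megabit 1883 EC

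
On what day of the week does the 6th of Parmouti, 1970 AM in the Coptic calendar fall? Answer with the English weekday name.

Sunday

Equivalently 16 April 2254 Gregorian, JDN 2544422.
JDN 2544422 mod 7 = 6, and JDN 0 was a Monday, so this is a Sunday.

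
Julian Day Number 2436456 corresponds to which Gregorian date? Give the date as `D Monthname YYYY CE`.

9 September 1958 CE

Counting from JDN 2299161 = 15 Oct 1582 gives an offset of 137295 days.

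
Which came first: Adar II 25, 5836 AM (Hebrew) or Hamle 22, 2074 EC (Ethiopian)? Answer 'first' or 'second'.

first

The two dates have Julian Day Numbers 2479393 and 2481705 respectively.
Since 2479393 < 2481705, the first date comes first.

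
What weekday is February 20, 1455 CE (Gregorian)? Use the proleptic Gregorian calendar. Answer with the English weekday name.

Tuesday

JDN 2252538 mod 7 = 1, and JDN 0 was a Monday, so this is a Tuesday.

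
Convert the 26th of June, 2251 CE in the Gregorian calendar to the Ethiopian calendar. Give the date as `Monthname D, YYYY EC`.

Both dates share Julian Day Number 2543397; in the Ethiopian calendar that is 17 Sene 2243 EC.

Sene 17, 2243 EC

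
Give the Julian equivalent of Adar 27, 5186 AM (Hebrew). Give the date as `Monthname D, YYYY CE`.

Julian Day Number of the source date = 2241969.
Converting JDN 2241969 to the Julian calendar gives 6 March 1426 CE.

March 6, 1426 CE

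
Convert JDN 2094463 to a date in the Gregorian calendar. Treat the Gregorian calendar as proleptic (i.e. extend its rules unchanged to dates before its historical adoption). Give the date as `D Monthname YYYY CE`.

6 May 1022 CE

Counting from JDN 2299161 = 15 Oct 1582 gives an offset of -204698 days.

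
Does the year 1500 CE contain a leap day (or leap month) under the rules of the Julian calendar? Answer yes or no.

1500 mod 4 = 0, so it is a leap year in the Julian calendar.

yes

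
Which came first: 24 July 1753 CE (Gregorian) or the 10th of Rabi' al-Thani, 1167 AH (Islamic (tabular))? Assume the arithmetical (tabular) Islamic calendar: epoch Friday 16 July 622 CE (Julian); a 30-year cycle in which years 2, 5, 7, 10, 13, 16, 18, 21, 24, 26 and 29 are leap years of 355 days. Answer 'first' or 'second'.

first

The two dates have Julian Day Numbers 2361535 and 2361730 respectively.
Since 2361535 < 2361730, the first date comes first.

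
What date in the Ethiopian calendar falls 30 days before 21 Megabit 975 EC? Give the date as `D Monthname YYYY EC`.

21 Yekatit 975 EC

Counting 30 days back from JDN 2080174 reaches JDN 2080144, which is 21 Yekatit 975 EC.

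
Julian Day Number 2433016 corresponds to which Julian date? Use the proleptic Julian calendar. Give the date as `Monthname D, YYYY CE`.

March 27, 1949 CE

The Gregorian equivalent of JDN 2433016 is 9 April 1949.
In the Julian calendar that day is March 27, 1949 CE.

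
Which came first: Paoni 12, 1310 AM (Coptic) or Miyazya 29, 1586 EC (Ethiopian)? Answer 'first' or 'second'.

second

Converting both to JDN: 2303423 vs 2303380; the smaller is the second.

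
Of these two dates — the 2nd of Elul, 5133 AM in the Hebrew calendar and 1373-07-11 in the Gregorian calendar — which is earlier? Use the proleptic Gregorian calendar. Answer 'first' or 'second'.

second

First date → JDN 2222780; second date → JDN 2222730.
JDN 2222730 < JDN 2222780, so the second date is earlier.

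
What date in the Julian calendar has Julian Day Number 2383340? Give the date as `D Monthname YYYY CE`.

25 March 1813 CE

JDN 2383340 is 6 April 1813 in the Gregorian calendar.
In the Julian calendar that day is 25 March 1813 CE.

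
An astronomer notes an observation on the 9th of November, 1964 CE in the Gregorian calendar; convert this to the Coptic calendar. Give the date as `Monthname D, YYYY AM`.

Paopi 30, 1681 AM

Both dates share Julian Day Number 2438709; in the Coptic calendar that is 30 Paopi 1681 AM.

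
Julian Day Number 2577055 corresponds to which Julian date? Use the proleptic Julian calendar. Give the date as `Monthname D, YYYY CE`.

JDN 2577055 is 21 August 2343 in the Gregorian calendar.
In the Julian calendar that day is August 5, 2343 CE.

August 5, 2343 CE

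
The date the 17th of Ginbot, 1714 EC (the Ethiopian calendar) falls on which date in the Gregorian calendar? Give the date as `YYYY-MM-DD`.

1722-05-23

Both dates share Julian Day Number 2350150; in the Gregorian calendar that is 23 May 1722 CE.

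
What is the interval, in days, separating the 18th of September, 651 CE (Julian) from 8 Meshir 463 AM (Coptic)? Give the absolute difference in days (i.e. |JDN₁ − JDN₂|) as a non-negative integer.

34836

First date → JDN 1959096; second date → JDN 1993932.
The interval is |1959096 − 1993932| = 34836 days.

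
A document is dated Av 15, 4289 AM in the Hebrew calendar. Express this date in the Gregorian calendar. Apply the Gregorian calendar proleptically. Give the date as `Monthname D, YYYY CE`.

August 8, 529 CE

Julian Day Number of the source date = 1914493.
Converting JDN 1914493 to the Gregorian calendar gives 8 August 529 CE.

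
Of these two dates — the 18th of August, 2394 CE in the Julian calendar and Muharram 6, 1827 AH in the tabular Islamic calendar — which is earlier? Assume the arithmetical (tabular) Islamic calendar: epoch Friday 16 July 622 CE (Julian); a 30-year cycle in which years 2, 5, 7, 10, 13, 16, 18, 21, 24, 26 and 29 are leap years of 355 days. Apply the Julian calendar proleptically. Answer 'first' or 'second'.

Converting both to JDN: 2595696 vs 2595519; the smaller is the second.

second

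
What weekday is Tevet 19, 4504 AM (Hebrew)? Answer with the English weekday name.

Thursday

This is JDN 1992812 (13 January 744 Gregorian).
JDN 1992812 mod 7 = 3, and JDN 0 was a Monday, so this is a Thursday.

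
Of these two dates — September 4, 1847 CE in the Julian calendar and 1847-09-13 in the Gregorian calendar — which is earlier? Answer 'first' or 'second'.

second

First date → JDN 2395921; second date → JDN 2395918.
JDN 2395918 < JDN 2395921, so the second date is earlier.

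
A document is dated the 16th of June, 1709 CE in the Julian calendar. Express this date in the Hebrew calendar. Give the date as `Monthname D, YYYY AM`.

Tammuz 19, 5469 AM

The source date corresponds to 27 June 1709 in the Gregorian calendar (JDN 2345437).
That day falls on 19 Tammuz 5469 AM in the Hebrew calendar.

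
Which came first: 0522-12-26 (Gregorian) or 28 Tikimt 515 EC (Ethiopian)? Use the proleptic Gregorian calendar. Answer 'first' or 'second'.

second

Converting both to JDN: 1912076 vs 1912016; the smaller is the second.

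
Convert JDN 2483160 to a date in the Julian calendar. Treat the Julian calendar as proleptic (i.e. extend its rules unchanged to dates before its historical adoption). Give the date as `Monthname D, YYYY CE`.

July 10, 2086 CE

JDN 2483160 is 23 July 2086 in the Gregorian calendar.
In the Julian calendar that day is July 10, 2086 CE.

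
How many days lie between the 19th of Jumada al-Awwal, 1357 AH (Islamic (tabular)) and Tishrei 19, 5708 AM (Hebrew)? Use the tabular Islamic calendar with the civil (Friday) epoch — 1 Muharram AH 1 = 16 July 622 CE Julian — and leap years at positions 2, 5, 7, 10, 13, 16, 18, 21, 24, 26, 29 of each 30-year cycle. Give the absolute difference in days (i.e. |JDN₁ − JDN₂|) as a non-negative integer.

3365

First date → JDN 2429097; second date → JDN 2432462.
The interval is |2429097 − 2432462| = 3365 days.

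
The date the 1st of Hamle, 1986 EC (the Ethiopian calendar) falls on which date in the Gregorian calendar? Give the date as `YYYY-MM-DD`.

1994-07-08

Julian Day Number of the source date = 2449542.
Converting JDN 2449542 to the Gregorian calendar gives 8 July 1994 CE.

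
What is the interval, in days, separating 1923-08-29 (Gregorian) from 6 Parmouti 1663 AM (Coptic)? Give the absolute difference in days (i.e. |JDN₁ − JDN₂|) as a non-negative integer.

First date → JDN 2423661; second date → JDN 2432290.
The interval is |2423661 − 2432290| = 8629 days.

8629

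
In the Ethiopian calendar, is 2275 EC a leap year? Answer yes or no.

2275 mod 4 = 3; in the Ethiopian calendar a year is leap when year mod 4 = 3, so it is a leap year.

yes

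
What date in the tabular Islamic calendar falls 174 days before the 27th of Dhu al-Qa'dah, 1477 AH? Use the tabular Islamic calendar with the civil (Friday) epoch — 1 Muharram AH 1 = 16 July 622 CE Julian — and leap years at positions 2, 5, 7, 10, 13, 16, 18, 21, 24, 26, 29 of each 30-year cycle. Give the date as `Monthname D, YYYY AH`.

JDN of the 27th of Dhu al-Qa'dah, 1477 AH = 2471806.
2471806 − 174 = 2471632.
JDN 2471632 in the tabular Islamic calendar is Jumada al-Awwal 30, 1477 AH.

Jumada al-Awwal 30, 1477 AH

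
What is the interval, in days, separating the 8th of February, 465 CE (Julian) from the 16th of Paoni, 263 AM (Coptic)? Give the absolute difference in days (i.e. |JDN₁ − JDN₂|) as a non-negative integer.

JDN of the first date = 1890938.
JDN of the second date = 1921010.
|1921010 − 1890938| = 30072.

30072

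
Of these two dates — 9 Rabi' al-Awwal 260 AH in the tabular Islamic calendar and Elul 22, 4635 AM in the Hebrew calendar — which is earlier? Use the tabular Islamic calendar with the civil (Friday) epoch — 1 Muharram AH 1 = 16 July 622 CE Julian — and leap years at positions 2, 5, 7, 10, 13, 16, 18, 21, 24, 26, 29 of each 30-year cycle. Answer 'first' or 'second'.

first

The two dates have Julian Day Numbers 2040288 and 2040891 respectively.
Since 2040288 < 2040891, the first date comes first.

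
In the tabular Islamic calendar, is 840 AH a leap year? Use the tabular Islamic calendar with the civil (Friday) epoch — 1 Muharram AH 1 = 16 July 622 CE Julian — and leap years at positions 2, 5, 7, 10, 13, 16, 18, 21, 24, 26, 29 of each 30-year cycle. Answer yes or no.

Year 840 AH is year 30 of its 30-year cycle; leap positions are 2, 5, 7, 10, 13, 16, 18, 21, 24, 26, 29, so it is a common year (354 days).

no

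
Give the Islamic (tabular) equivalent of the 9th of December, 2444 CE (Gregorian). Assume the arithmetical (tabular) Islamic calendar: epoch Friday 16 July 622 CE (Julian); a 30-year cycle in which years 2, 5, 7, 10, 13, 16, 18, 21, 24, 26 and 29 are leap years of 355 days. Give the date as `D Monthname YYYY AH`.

Julian Day Number of the source date = 2614056.
Converting JDN 2614056 to the tabular Islamic calendar gives 27 Rabi' al-Thani 1879 AH.

27 Rabi' al-Thani 1879 AH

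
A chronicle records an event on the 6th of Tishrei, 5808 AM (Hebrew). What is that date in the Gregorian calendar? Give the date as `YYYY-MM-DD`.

Both dates share Julian Day Number 2468980; in the Gregorian calendar that is 26 September 2047 CE.

2047-09-26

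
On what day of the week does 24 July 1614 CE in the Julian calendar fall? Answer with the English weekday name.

Sunday

Equivalently 3 August 1614 Gregorian, JDN 2310776.
JDN 2310776 mod 7 = 6, and JDN 0 was a Monday, so this is a Sunday.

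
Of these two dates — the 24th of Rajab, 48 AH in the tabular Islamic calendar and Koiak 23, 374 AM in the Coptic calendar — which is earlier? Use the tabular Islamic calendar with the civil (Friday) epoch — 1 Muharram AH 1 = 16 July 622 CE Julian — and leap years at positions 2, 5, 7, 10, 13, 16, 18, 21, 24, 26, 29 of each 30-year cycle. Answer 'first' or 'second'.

First date → JDN 1965295; second date → JDN 1961380.
JDN 1961380 < JDN 1965295, so the second date is earlier.

second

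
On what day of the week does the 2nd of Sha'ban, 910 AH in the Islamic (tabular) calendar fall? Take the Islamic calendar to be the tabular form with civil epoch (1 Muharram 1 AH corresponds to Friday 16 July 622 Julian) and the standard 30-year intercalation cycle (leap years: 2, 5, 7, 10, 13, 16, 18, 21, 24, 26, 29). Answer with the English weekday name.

This is JDN 2270767 (18 January 1505 Gregorian).
Since JDN mod 7 = 2 (0 = Monday), the day is Wednesday.

Wednesday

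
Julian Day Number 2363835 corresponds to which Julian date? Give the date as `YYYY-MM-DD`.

1759-10-30

The Gregorian equivalent of JDN 2363835 is 10 November 1759.
In the Julian calendar that day is 1759-10-30.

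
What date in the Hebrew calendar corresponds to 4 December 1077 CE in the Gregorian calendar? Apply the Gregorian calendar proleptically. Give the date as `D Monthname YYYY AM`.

10 Kislev 4838 AM

Both dates share Julian Day Number 2114764; in the Hebrew calendar that is 10 Kislev 4838 AM.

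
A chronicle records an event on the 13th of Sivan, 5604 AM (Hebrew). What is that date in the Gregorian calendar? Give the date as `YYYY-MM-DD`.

1844-05-31

Both dates share Julian Day Number 2394718; in the Gregorian calendar that is 31 May 1844 CE.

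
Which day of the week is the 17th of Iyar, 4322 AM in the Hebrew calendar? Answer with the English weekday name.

Saturday

This is JDN 1926454 (8 May 562 Gregorian).
1926454 ≡ 5 (mod 7); counting from Monday = 0 gives Saturday.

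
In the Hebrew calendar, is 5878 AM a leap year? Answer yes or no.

no

Hebrew year 5878 is year 7 of its 19-year Metonic cycle; leap years are at positions 3, 6, 8, 11, 14, 17, 19, so it is a common year (12 months).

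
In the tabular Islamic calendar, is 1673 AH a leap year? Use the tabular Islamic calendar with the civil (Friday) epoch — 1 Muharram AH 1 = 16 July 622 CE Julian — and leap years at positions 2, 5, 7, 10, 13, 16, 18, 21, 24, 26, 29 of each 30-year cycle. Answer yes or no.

no

Year 1673 AH is year 23 of its 30-year cycle; leap positions are 2, 5, 7, 10, 13, 16, 18, 21, 24, 26, 29, so it is a common year (354 days).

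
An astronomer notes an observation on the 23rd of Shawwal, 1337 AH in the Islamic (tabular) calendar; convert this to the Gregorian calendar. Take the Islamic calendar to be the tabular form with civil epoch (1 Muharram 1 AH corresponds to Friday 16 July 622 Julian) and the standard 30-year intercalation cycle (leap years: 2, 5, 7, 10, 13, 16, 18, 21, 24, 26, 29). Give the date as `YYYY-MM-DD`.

1919-07-22

Both dates share Julian Day Number 2422162; in the Gregorian calendar that is 22 July 1919 CE.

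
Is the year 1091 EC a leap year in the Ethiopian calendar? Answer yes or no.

1091 mod 4 = 3; in the Ethiopian calendar a year is leap when year mod 4 = 3, so it is a leap year.

yes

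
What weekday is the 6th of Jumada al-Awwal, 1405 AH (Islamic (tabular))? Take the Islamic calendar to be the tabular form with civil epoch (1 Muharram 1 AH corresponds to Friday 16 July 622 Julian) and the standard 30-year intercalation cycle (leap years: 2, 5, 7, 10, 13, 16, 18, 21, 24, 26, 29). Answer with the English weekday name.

Equivalently 28 January 1985 Gregorian, JDN 2446094.
2446094 ≡ 0 (mod 7); counting from Monday = 0 gives Monday.

Monday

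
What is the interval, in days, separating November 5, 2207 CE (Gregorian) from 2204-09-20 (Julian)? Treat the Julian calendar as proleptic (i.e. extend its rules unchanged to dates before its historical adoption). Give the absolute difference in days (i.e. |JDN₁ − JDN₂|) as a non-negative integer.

First date → JDN 2527458; second date → JDN 2526332.
The interval is |2527458 − 2526332| = 1126 days.

1126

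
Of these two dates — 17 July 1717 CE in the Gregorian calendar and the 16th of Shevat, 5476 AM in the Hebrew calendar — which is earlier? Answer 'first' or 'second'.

Converting both to JDN: 2348379 vs 2347855; the smaller is the second.

second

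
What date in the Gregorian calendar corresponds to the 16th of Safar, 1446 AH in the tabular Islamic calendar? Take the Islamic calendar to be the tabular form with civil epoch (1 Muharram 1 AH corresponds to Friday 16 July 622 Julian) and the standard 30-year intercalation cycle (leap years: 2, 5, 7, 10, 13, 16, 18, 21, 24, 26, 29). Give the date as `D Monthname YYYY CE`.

22 August 2024 CE

Julian Day Number of the source date = 2460545.
Converting JDN 2460545 to the Gregorian calendar gives 22 August 2024 CE.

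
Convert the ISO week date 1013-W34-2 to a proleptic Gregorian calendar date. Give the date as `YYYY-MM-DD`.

1013-08-24

ISO week 1 of 1013 is the week containing the first Thursday of 1013.
Week 34, day 2 (Tuesday) lands on 1013-08-24.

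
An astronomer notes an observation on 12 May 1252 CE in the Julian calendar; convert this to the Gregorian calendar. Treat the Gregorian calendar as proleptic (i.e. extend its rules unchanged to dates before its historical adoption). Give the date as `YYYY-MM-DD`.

For dates in this range the Gregorian date is 7 days ahead of the Julian.
12 May 1252 Julian + 7 days → 19 May 1252 Gregorian.

1252-05-19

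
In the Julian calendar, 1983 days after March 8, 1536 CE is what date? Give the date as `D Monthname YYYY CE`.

12 August 1541 CE

The starting date is JDN 2282149; 2282149 + 1983 = 2284132.
JDN 2284132 corresponds to 12 August 1541 CE.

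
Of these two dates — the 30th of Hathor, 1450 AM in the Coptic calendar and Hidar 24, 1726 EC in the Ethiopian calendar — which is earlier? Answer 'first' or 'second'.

second

Converting both to JDN: 2354366 vs 2354360; the smaller is the second.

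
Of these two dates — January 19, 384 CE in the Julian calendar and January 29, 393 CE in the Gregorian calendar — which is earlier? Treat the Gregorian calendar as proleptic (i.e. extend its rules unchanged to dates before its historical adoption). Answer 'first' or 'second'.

Converting both to JDN: 1861332 vs 1864629; the smaller is the first.

first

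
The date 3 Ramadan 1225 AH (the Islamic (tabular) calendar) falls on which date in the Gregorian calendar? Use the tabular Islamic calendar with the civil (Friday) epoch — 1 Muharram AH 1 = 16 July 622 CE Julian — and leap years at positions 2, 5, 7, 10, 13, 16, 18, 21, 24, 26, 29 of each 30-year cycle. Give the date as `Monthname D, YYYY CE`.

October 2, 1810 CE

Both dates share Julian Day Number 2382423; in the Gregorian calendar that is 2 October 1810 CE.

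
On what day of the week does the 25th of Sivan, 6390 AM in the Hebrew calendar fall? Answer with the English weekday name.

Monday

In the Gregorian calendar this is 28 June 2630 (JDN 2681826).
JDN 2681826 mod 7 = 0, and JDN 0 was a Monday, so this is a Monday.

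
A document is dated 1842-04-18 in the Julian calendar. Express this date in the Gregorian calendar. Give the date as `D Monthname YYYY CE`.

30 April 1842 CE

At this point the Julian calendar is 12 days behind the Gregorian.
18 April 1842 Julian + 12 days → 30 April 1842 Gregorian.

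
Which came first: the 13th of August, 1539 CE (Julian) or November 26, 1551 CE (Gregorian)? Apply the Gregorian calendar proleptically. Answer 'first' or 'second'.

Converting both to JDN: 2283402 vs 2287880; the smaller is the first.

first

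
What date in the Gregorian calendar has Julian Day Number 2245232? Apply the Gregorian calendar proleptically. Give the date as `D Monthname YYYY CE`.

Counting from JDN 2299161 = 15 Oct 1582 gives an offset of -53929 days.

19 February 1435 CE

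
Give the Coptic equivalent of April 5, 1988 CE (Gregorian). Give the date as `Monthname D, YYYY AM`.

Both dates share Julian Day Number 2447257; in the Coptic calendar that is 27 Paremhat 1704 AM.

Paremhat 27, 1704 AM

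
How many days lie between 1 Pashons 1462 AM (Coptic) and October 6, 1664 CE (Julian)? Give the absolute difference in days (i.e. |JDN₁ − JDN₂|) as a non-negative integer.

29787

First date → JDN 2358900; second date → JDN 2329113.
The interval is |2358900 − 2329113| = 29787 days.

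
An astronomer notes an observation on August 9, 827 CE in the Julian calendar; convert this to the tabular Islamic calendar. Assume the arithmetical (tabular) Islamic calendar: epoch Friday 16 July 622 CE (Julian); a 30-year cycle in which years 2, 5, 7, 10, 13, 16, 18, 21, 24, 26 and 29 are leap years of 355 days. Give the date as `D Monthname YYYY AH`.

12 Jumada al-Awwal 212 AH

Julian Day Number of the source date = 2023340.
Converting JDN 2023340 to the tabular Islamic calendar gives 12 Jumada al-Awwal 212 AH.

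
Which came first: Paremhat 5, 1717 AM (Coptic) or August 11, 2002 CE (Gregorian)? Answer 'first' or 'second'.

first

Converting both to JDN: 2451983 vs 2452498; the smaller is the first.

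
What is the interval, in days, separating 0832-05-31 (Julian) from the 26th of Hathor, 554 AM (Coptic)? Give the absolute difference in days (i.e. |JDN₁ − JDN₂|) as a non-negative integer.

JDN of the first date = 2025097.
JDN of the second date = 2027098.
|2027098 − 2025097| = 2001.

2001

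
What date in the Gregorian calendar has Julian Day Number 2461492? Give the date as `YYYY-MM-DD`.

Counting from JDN 2299161 = 15 Oct 1582 gives an offset of 162331 days.

2027-03-27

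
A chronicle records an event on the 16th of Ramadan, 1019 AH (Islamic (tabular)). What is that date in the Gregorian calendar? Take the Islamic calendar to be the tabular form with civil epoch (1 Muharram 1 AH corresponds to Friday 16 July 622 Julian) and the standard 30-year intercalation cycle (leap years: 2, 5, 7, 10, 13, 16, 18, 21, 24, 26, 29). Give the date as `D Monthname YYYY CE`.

Both dates share Julian Day Number 2309436; in the Gregorian calendar that is 2 December 1610 CE.

2 December 1610 CE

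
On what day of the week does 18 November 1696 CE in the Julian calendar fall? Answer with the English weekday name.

This is JDN 2340844 (28 November 1696 Gregorian).
2340844 ≡ 2 (mod 7); counting from Monday = 0 gives Wednesday.

Wednesday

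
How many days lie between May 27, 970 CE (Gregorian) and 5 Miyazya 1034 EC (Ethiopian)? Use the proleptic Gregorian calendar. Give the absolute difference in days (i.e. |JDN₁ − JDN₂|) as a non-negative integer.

JDN of the first date = 2075492.
JDN of the second date = 2101738.
|2101738 − 2075492| = 26246.

26246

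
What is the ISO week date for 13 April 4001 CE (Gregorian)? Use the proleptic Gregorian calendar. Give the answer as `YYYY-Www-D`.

4001-W15-5

The weekday is Friday (ISO weekday 5).
That Friday belongs to ISO week 15 of ISO year 4001.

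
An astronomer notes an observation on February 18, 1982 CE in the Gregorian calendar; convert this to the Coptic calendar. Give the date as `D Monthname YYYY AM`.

Julian Day Number of the source date = 2445019.
Converting JDN 2445019 to the Coptic calendar gives 11 Meshir 1698 AM.

11 Meshir 1698 AM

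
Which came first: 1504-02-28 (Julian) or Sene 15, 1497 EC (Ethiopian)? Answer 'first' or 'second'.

first

The two dates have Julian Day Numbers 2270452 and 2270919 respectively.
Since 2270452 < 2270919, the first date comes first.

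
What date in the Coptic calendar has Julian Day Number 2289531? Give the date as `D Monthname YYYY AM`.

29 Pashons 1272 AM

JDN 2289531 is 3 June 1556 in the proleptic Gregorian calendar.
In the Coptic calendar that day is 29 Pashons 1272 AM.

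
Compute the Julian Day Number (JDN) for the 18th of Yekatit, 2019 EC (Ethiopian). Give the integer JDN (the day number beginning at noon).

2461462

Equivalently 25 February 2027 (Gregorian).
JDN 2299161 is 15 October 1582 CE (Gregorian); the target day is +162301 days from there, so JDN = 2461462.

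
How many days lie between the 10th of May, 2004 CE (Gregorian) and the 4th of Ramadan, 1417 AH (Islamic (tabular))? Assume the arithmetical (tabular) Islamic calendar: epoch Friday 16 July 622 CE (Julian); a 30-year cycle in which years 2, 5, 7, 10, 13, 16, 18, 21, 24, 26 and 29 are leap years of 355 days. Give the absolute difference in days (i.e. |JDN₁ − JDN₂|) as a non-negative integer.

2674

First date → JDN 2453136; second date → JDN 2450462.
The interval is |2453136 − 2450462| = 2674 days.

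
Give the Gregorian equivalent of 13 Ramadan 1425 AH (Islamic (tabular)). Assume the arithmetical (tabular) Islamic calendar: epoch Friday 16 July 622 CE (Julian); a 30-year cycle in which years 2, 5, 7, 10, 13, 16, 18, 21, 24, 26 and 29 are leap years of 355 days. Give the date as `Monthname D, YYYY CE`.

Julian Day Number of the source date = 2453306.
Converting JDN 2453306 to the Gregorian calendar gives 27 October 2004 CE.

October 27, 2004 CE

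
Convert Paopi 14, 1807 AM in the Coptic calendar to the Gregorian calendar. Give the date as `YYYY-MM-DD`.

Julian Day Number of the source date = 2484714.
Converting JDN 2484714 to the Gregorian calendar gives 24 October 2090 CE.

2090-10-24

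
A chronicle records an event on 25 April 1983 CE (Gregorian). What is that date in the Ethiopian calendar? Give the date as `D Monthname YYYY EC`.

Julian Day Number of the source date = 2445450.
Converting JDN 2445450 to the Ethiopian calendar gives 17 Miyazya 1975 EC.

17 Miyazya 1975 EC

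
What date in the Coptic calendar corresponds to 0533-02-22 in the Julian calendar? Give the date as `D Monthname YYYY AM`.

28 Meshir 249 AM

Julian Day Number of the source date = 1915789.
Converting JDN 1915789 to the Coptic calendar gives 28 Meshir 249 AM.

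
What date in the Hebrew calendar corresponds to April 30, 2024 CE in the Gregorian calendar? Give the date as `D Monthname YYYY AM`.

Both dates share Julian Day Number 2460431; in the Hebrew calendar that is 22 Nisan 5784 AM.

22 Nisan 5784 AM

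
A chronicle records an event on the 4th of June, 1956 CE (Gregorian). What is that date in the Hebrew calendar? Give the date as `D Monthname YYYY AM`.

25 Sivan 5716 AM

Julian Day Number of the source date = 2435629.
Converting JDN 2435629 to the Hebrew calendar gives 25 Sivan 5716 AM.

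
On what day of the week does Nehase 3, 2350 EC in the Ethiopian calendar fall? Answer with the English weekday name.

This is JDN 2582525 (12 August 2358 Gregorian).
Since JDN mod 7 = 1 (0 = Monday), the day is Tuesday.

Tuesday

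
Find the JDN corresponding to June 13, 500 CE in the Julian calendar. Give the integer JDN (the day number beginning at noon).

Equivalently 15 June 500 (proleptic Gregorian).
JDN 2400001 is 17 November 1858 CE (Gregorian), MJD 0; the target day is −496154 days from there, so JDN = 1903847.

1903847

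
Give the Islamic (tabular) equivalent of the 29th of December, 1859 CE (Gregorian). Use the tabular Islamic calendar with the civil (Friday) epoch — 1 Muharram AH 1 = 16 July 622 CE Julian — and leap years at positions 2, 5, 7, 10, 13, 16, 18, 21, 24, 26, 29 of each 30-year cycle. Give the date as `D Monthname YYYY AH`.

4 Jumada al-Thani 1276 AH

Julian Day Number of the source date = 2400408.
Converting JDN 2400408 to the tabular Islamic calendar gives 4 Jumada al-Thani 1276 AH.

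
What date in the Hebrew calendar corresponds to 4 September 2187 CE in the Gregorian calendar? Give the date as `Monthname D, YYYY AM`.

Av 30, 5947 AM

Both dates share Julian Day Number 2520092; in the Hebrew calendar that is 30 Av 5947 AM.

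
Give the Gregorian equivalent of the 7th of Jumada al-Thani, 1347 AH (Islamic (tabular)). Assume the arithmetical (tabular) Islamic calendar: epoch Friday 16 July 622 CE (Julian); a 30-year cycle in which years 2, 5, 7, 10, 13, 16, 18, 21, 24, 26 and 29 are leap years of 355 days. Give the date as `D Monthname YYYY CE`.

Both dates share Julian Day Number 2425572; in the Gregorian calendar that is 21 November 1928 CE.

21 November 1928 CE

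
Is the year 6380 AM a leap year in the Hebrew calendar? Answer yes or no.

no

Hebrew year 6380 is year 15 of its 19-year Metonic cycle; leap years are at positions 3, 6, 8, 11, 14, 17, 19, so it is a common year (12 months).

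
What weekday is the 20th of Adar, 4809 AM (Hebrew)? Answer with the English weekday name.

Saturday

This is JDN 2104261 (3 March 1049 Gregorian).
Since JDN mod 7 = 5 (0 = Monday), the day is Saturday.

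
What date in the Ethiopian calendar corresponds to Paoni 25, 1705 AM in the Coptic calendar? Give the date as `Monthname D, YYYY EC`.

Both dates share Julian Day Number 2447710; in the Ethiopian calendar that is 25 Sene 1981 EC.

Sene 25, 1981 EC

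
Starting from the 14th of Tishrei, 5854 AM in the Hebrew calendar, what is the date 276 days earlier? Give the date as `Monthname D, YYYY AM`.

Tevet 3, 5853 AM

The starting date is JDN 2485790; 2485790 − 276 = 2485514.
JDN 2485514 corresponds to Tevet 3, 5853 AM.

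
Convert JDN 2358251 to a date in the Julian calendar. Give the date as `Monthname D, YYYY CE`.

July 16, 1744 CE

JDN 2358251 is 27 July 1744 in the Gregorian calendar.
In the Julian calendar that day is July 16, 1744 CE.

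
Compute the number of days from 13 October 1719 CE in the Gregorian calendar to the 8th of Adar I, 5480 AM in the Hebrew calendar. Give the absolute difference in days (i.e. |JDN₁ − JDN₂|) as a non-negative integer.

127

First date → JDN 2349197; second date → JDN 2349324.
The interval is |2349197 − 2349324| = 127 days.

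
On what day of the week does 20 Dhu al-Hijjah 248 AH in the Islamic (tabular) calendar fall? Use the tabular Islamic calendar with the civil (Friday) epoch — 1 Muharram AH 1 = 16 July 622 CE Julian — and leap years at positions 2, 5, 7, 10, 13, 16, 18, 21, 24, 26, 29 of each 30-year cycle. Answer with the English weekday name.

Equivalently 18 February 863 Gregorian, JDN 2036313.
JDN 2036313 mod 7 = 6, and JDN 0 was a Monday, so this is a Sunday.

Sunday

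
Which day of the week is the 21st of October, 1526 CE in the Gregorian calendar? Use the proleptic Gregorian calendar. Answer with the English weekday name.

JDN 2278713 mod 7 = 3, and JDN 0 was a Monday, so this is a Thursday.

Thursday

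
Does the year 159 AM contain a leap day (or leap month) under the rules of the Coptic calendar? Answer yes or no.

159 mod 4 = 3; in the Coptic calendar a year is leap when year mod 4 = 3, so it is a leap year.

yes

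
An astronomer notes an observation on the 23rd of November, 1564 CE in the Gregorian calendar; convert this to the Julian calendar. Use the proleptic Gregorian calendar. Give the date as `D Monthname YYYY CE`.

The Julian–Gregorian offset here is 10 days (Julian trailing).
23 November 1564 Gregorian − 10 days → 13 November 1564 Julian.

13 November 1564 CE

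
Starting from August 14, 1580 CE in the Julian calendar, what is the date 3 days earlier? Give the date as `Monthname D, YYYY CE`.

August 11, 1580 CE

Counting 3 days back from JDN 2298379 reaches JDN 2298376, which is August 11, 1580 CE.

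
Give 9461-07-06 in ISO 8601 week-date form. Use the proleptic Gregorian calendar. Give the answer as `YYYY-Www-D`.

The weekday is Saturday (ISO weekday 6).
That Saturday belongs to ISO week 27 of ISO year 9461.

9461-W27-6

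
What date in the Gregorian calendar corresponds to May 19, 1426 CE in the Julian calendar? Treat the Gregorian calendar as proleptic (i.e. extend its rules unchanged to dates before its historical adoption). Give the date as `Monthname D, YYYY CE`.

May 28, 1426 CE

For dates in this range the Gregorian date is 9 days ahead of the Julian.
19 May 1426 Julian + 9 days → 28 May 1426 Gregorian.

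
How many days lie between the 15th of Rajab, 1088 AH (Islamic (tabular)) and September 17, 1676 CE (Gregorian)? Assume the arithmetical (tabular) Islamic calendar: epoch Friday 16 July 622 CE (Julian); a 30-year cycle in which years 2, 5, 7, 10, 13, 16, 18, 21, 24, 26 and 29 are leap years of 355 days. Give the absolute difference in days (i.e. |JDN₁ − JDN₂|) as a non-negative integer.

361

First date → JDN 2333828; second date → JDN 2333467.
The interval is |2333828 − 2333467| = 361 days.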